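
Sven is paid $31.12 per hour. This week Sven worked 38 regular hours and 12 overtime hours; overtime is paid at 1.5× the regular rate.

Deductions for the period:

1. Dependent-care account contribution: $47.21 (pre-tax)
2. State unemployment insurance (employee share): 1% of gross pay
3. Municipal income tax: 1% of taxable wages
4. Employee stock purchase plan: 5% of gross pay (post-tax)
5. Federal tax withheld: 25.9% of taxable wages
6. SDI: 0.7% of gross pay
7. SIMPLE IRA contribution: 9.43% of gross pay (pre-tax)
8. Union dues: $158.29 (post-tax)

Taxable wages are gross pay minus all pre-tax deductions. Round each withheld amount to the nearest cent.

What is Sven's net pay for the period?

Regular pay: 38 × $31.12 = $1,182.56
Overtime pay: 12 × $31.12 × 1.5 = $560.16
Gross pay = $1,182.56 + $560.16 = $1,742.72
Dependent-care account contribution: $47.21
SIMPLE IRA contribution: $1,742.72 × 0.0943 = $164.34
Pre-tax total = $47.21 + $164.34 = $211.55
Taxable wages = $1,742.72 − $211.55 = $1,531.17
Municipal income tax: $1,531.17 × 0.01 = $15.31
Federal tax withheld: $1,531.17 × 0.259 = $396.57
SDI: $1,742.72 × 0.007 = $12.20
State unemployment insurance (employee share): $1,742.72 × 0.01 = $17.43
Union dues: $158.29
Employee stock purchase plan: $1,742.72 × 0.05 = $87.14
Total deductions = $47.21 + $164.34 + $15.31 + $396.57 + $12.20 + $17.43 + $158.29 + $87.14 = $898.49
Net pay = $1,742.72 − $898.49 = $844.23

$844.23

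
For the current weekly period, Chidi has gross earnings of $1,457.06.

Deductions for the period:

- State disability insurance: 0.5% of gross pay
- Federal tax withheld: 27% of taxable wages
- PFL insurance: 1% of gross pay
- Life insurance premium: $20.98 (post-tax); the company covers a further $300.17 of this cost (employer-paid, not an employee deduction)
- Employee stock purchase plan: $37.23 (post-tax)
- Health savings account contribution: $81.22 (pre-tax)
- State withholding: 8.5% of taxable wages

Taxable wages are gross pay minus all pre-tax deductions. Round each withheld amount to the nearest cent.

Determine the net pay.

$807.34

Health savings account contribution: $81.22
Taxable wages = $1,457.06 − $81.22 = $1,375.84
Federal tax withheld: $1,375.84 × 0.27 = $371.48
State withholding: $1,375.84 × 0.085 = $116.95
PFL insurance: $1,457.06 × 0.01 = $14.57
State disability insurance: $1,457.06 × 0.005 = $7.29
Employee stock purchase plan: $37.23
Life insurance premium: $20.98
(Employer's $300.17 toward life insurance premium is not withheld from the employee.)
Total deductions = $81.22 + $371.48 + $116.95 + $14.57 + $7.29 + $37.23 + $20.98 = $649.72
Net pay = $1,457.06 − $649.72 = $807.34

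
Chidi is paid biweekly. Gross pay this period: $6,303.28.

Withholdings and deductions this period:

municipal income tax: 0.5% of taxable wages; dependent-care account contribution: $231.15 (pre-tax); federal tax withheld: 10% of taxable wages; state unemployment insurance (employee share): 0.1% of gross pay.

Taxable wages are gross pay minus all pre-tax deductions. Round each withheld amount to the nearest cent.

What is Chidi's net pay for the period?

$5,428.26

Dependent-care account contribution: $231.15
Taxable wages = $6,303.28 − $231.15 = $6,072.13
Municipal income tax: $6,072.13 × 0.005 = $30.36
Federal tax withheld: $6,072.13 × 0.1 = $607.21
State unemployment insurance (employee share): $6,303.28 × 0.001 = $6.30
Total deductions = $231.15 + $30.36 + $607.21 + $6.30 = $875.02
Net pay = $6,303.28 − $875.02 = $5,428.26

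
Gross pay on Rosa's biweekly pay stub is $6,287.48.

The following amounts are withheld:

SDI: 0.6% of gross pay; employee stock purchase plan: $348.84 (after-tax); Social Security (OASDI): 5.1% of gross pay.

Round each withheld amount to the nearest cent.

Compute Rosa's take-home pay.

$5,580.26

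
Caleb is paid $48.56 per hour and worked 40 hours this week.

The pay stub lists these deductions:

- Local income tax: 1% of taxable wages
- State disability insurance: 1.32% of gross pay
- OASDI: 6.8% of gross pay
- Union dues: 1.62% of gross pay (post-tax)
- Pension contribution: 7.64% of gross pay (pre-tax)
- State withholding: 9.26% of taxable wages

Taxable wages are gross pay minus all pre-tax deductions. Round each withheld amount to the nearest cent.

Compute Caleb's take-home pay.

$1420.75

Gross pay: 40 × $48.56 = $1942.40
Pension contribution: $1942.40 × 0.0764 = $148.40
Taxable wages = $1942.40 − $148.40 = $1794.00
State withholding: $1794.00 × 0.0926 = $166.12
Local income tax: $1794.00 × 0.01 = $17.94
State disability insurance: $1942.40 × 0.0132 = $25.64
OASDI: $1942.40 × 0.068 = $132.08
Union dues: $1942.40 × 0.0162 = $31.47
Total deductions = $148.40 + $166.12 + $17.94 + $25.64 + $132.08 + $31.47 = $521.65
Net pay = $1942.40 − $521.65 = $1420.75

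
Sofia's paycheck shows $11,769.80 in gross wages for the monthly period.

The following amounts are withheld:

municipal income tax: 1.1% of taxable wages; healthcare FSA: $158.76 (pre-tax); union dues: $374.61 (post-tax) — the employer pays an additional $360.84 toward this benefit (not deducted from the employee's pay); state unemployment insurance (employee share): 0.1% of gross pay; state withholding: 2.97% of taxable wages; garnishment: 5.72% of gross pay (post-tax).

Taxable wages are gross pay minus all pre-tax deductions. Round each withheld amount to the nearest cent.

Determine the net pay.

$10,078.86

Healthcare FSA: $158.76
Taxable wages = $11,769.80 − $158.76 = $11,611.04
State withholding: $11,611.04 × 0.0297 = $344.85
Municipal income tax: $11,611.04 × 0.011 = $127.72
State unemployment insurance (employee share): $11,769.80 × 0.001 = $11.77
Union dues: $374.61
Garnishment: $11,769.80 × 0.0572 = $673.23
(Employer's $360.84 toward union dues is not withheld from the employee.)
Total deductions = $158.76 + $344.85 + $127.72 + $11.77 + $374.61 + $673.23 = $1,690.94
Net pay = $11,769.80 − $1,690.94 = $10,078.86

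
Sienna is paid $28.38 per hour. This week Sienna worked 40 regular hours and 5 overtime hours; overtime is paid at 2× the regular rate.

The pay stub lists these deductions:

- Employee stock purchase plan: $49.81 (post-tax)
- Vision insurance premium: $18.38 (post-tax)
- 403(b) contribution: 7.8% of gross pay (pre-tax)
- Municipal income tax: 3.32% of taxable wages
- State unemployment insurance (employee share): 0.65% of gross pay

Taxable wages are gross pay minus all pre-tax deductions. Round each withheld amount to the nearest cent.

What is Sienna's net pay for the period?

$1,187.47

Regular pay: 40 × $28.38 = $1,135.20
Overtime pay: 5 × $28.38 × 2 = $283.80
Gross pay = $1,135.20 + $283.80 = $1,419.00
403(b) contribution: $1,419.00 × 0.078 = $110.68
Taxable wages = $1,419.00 − $110.68 = $1,308.32
Municipal income tax: $1,308.32 × 0.0332 = $43.44
State unemployment insurance (employee share): $1,419.00 × 0.0065 = $9.22
Employee stock purchase plan: $49.81
Vision insurance premium: $18.38
Total deductions = $110.68 + $43.44 + $9.22 + $49.81 + $18.38 = $231.53
Net pay = $1,419.00 − $231.53 = $1,187.47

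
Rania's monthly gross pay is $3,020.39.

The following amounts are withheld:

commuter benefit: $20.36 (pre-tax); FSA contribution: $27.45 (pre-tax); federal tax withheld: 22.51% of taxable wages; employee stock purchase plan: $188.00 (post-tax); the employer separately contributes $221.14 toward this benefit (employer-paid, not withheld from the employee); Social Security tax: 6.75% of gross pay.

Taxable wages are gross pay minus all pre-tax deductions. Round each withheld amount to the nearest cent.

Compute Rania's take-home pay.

Commuter benefit: $20.36
FSA contribution: $27.45
Pre-tax total = $20.36 + $27.45 = $47.81
Taxable wages = $3,020.39 − $47.81 = $2,972.58
Federal tax withheld: $2,972.58 × 0.2251 = $669.13
Social Security tax: $3,020.39 × 0.0675 = $203.88
Employee stock purchase plan: $188.00
(Employer's $221.14 toward employee stock purchase plan is not withheld from the employee.)
Total deductions = $20.36 + $27.45 + $669.13 + $203.88 + $188.00 = $1,108.82
Net pay = $3,020.39 − $1,108.82 = $1,911.57

$1,911.57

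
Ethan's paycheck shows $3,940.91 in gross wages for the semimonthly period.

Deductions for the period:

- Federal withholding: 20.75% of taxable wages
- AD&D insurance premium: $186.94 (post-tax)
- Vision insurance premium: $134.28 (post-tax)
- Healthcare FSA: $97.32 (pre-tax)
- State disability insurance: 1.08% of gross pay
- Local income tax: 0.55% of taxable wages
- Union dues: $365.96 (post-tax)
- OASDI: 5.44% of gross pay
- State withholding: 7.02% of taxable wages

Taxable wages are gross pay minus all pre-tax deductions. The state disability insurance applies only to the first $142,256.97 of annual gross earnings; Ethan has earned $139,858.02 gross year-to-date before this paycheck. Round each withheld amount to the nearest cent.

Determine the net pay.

Healthcare FSA: $97.32
Taxable wages = $3,940.91 − $97.32 = $3,843.59
State withholding: $3,843.59 × 0.0702 = $269.82
Federal withholding: $3,843.59 × 0.2075 = $797.54
Local income tax: $3,843.59 × 0.0055 = $21.14
State disability insurance: only $142,256.97 − $139,858.02 = $2,398.95 of this check is subject → $2,398.95 × 0.0108 = $25.91
OASDI: $3,940.91 × 0.0544 = $214.39
Vision insurance premium: $134.28
Union dues: $365.96
AD&D insurance premium: $186.94
Total deductions = $97.32 + $269.82 + $797.54 + $21.14 + $25.91 + $214.39 + $134.28 + $365.96 + $186.94 = $2,113.30
Net pay = $3,940.91 − $2,113.30 = $1,827.61

$1,827.61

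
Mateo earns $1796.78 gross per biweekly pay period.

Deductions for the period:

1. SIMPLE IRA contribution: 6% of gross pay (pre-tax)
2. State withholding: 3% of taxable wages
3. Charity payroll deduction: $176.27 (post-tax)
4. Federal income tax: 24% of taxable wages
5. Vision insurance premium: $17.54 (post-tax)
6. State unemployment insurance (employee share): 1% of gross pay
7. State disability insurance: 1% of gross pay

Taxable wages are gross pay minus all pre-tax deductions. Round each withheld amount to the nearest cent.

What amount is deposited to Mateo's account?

SIMPLE IRA contribution: $1796.78 × 0.06 = $107.81
Taxable wages = $1796.78 − $107.81 = $1688.97
State withholding: $1688.97 × 0.03 = $50.67
Federal income tax: $1688.97 × 0.24 = $405.35
State disability insurance: $1796.78 × 0.01 = $17.97
State unemployment insurance (employee share): $1796.78 × 0.01 = $17.97
Charity payroll deduction: $176.27
Vision insurance premium: $17.54
Total deductions = $107.81 + $50.67 + $405.35 + $17.97 + $17.97 + $176.27 + $17.54 = $793.58
Net pay = $1796.78 − $793.58 = $1003.20

$1003.20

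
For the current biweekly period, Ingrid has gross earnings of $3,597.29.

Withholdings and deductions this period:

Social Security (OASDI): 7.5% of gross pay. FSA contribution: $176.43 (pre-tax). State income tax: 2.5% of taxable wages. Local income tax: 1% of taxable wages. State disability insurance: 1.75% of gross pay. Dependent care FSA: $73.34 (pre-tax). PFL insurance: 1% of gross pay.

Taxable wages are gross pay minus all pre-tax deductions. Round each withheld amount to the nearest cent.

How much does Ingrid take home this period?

$2,861.63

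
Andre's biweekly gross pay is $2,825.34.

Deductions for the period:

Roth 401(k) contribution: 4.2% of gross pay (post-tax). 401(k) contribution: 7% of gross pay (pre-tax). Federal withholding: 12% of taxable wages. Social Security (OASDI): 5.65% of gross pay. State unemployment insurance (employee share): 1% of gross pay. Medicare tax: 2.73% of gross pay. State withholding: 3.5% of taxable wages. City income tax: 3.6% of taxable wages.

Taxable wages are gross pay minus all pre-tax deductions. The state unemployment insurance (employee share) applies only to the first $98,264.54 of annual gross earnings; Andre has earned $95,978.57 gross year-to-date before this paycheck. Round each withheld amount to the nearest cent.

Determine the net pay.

$1,747.43

401(k) contribution: $2,825.34 × 0.07 = $197.77
Taxable wages = $2,825.34 − $197.77 = $2,627.57
Federal withholding: $2,627.57 × 0.12 = $315.31
City income tax: $2,627.57 × 0.036 = $94.59
State withholding: $2,627.57 × 0.035 = $91.96
Medicare tax: $2,825.34 × 0.0273 = $77.13
Social Security (OASDI): $2,825.34 × 0.0565 = $159.63
State unemployment insurance (employee share): only $98,264.54 − $95,978.57 = $2,285.97 of this check is subject → $2,285.97 × 0.01 = $22.86
Roth 401(k) contribution: $2,825.34 × 0.042 = $118.66
Total deductions = $197.77 + $315.31 + $94.59 + $91.96 + $77.13 + $159.63 + $22.86 + $118.66 = $1,077.91
Net pay = $2,825.34 − $1,077.91 = $1,747.43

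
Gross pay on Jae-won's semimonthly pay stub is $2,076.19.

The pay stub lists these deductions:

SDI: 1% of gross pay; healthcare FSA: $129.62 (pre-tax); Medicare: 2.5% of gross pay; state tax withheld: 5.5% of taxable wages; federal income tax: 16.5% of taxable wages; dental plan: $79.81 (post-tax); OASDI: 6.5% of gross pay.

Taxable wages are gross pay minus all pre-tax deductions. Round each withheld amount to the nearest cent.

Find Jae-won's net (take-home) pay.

Healthcare FSA: $129.62
Taxable wages = $2,076.19 − $129.62 = $1,946.57
Federal income tax: $1,946.57 × 0.165 = $321.18
State tax withheld: $1,946.57 × 0.055 = $107.06
OASDI: $2,076.19 × 0.065 = $134.95
Medicare: $2,076.19 × 0.025 = $51.90
SDI: $2,076.19 × 0.01 = $20.76
Dental plan: $79.81
Total deductions = $129.62 + $321.18 + $107.06 + $134.95 + $51.90 + $20.76 + $79.81 = $845.28
Net pay = $2,076.19 − $845.28 = $1,230.91

$1,230.91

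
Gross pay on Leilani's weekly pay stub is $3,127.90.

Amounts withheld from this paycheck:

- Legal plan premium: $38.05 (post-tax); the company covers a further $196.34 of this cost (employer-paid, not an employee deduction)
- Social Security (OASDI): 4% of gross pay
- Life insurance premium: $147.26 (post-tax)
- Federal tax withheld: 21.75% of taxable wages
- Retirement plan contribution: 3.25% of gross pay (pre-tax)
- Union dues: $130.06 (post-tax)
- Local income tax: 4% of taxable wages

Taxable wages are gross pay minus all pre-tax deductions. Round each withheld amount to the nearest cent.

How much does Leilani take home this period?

$1,806.49

Retirement plan contribution: $3,127.90 × 0.0325 = $101.66
Taxable wages = $3,127.90 − $101.66 = $3,026.24
Federal tax withheld: $3,026.24 × 0.2175 = $658.21
Local income tax: $3,026.24 × 0.04 = $121.05
Social Security (OASDI): $3,127.90 × 0.04 = $125.12
Union dues: $130.06
Life insurance premium: $147.26
Legal plan premium: $38.05
(Employer's $196.34 toward legal plan premium is not withheld from the employee.)
Total deductions = $101.66 + $658.21 + $121.05 + $125.12 + $130.06 + $147.26 + $38.05 = $1,321.41
Net pay = $3,127.90 − $1,321.41 = $1,806.49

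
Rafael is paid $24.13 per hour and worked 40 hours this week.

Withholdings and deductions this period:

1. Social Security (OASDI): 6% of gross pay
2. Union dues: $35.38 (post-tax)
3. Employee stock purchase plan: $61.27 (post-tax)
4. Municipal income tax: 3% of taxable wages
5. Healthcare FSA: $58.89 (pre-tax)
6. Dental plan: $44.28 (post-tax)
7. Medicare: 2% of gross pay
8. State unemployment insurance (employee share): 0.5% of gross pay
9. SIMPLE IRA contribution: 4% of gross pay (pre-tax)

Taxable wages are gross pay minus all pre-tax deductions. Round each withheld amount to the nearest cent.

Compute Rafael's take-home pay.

$618.70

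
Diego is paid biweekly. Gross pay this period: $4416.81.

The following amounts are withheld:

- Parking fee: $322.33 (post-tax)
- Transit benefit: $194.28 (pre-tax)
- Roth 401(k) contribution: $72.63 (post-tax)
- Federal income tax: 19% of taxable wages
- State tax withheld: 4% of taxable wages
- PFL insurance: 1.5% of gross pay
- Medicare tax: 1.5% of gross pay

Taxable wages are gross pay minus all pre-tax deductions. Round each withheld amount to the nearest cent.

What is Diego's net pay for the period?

$2723.89

Transit benefit: $194.28
Taxable wages = $4416.81 − $194.28 = $4222.53
State tax withheld: $4222.53 × 0.04 = $168.90
Federal income tax: $4222.53 × 0.19 = $802.28
PFL insurance: $4416.81 × 0.015 = $66.25
Medicare tax: $4416.81 × 0.015 = $66.25
Roth 401(k) contribution: $72.63
Parking fee: $322.33
Total deductions = $194.28 + $168.90 + $802.28 + $66.25 + $66.25 + $72.63 + $322.33 = $1692.92
Net pay = $4416.81 − $1692.92 = $2723.89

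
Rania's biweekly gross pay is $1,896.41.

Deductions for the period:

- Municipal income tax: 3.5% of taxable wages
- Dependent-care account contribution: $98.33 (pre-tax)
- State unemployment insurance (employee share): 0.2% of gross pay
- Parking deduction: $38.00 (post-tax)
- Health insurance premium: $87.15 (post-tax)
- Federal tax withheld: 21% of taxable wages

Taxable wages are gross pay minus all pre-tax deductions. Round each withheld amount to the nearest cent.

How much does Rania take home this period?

$1,228.61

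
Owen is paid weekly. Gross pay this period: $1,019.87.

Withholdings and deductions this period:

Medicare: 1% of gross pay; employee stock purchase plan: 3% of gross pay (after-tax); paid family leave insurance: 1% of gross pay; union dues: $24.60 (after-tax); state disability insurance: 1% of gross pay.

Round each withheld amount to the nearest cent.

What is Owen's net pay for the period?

Paid family leave insurance: $1,019.87 × 0.01 = $10.20
State disability insurance: $1,019.87 × 0.01 = $10.20
Medicare: $1,019.87 × 0.01 = $10.20
Employee stock purchase plan: $1,019.87 × 0.03 = $30.60
Union dues: $24.60
Total deductions = $10.20 + $10.20 + $10.20 + $30.60 + $24.60 = $85.80
Net pay = $1,019.87 − $85.80 = $934.07

$934.07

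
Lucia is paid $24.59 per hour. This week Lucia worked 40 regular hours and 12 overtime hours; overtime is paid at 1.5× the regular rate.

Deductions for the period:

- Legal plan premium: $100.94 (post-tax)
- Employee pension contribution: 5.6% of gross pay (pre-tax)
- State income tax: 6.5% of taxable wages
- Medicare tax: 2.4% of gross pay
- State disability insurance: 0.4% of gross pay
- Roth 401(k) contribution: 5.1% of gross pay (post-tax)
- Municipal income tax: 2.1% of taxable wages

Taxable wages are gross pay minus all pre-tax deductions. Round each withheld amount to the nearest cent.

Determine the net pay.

Regular pay: 40 × $24.59 = $983.60
Overtime pay: 12 × $24.59 × 1.5 = $442.62
Gross pay = $983.60 + $442.62 = $1,426.22
Employee pension contribution: $1,426.22 × 0.056 = $79.87
Taxable wages = $1,426.22 − $79.87 = $1,346.35
Municipal income tax: $1,346.35 × 0.021 = $28.27
State income tax: $1,346.35 × 0.065 = $87.51
Medicare tax: $1,426.22 × 0.024 = $34.23
State disability insurance: $1,426.22 × 0.004 = $5.70
Roth 401(k) contribution: $1,426.22 × 0.051 = $72.74
Legal plan premium: $100.94
Total deductions = $79.87 + $28.27 + $87.51 + $34.23 + $5.70 + $72.74 + $100.94 = $409.26
Net pay = $1,426.22 − $409.26 = $1,016.96

$1,016.96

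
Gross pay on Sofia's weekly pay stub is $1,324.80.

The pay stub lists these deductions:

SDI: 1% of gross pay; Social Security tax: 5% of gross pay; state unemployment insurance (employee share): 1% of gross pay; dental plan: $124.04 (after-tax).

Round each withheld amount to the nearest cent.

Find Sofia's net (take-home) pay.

$1,108.02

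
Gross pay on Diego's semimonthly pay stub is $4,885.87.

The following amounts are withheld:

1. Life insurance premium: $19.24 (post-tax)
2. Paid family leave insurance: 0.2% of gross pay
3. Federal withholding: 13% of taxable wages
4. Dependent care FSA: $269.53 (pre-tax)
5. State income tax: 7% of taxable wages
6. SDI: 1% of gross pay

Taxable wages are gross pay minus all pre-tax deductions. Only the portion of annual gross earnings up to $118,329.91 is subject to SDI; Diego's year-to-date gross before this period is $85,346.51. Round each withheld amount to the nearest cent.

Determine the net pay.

$3,615.21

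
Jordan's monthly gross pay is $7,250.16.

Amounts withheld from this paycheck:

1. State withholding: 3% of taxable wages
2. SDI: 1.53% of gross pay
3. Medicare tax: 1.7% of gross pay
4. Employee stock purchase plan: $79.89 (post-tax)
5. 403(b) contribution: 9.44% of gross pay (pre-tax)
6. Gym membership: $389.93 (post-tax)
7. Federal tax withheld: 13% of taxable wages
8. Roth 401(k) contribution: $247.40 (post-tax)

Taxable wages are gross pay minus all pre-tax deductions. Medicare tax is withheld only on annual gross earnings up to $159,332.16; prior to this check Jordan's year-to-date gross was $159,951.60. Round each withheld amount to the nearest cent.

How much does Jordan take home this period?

403(b) contribution: $7,250.16 × 0.0944 = $684.42
Taxable wages = $7,250.16 − $684.42 = $6,565.74
State withholding: $6,565.74 × 0.03 = $196.97
Federal tax withheld: $6,565.74 × 0.13 = $853.55
Medicare tax: annual cap $159,332.16 already reached (YTD $159,951.60), so $0.00
SDI: $7,250.16 × 0.0153 = $110.93
Gym membership: $389.93
Roth 401(k) contribution: $247.40
Employee stock purchase plan: $79.89
Total deductions = $684.42 + $196.97 + $853.55 + $0.00 + $110.93 + $389.93 + $247.40 + $79.89 = $2,563.09
Net pay = $7,250.16 − $2,563.09 = $4,687.07

$4,687.07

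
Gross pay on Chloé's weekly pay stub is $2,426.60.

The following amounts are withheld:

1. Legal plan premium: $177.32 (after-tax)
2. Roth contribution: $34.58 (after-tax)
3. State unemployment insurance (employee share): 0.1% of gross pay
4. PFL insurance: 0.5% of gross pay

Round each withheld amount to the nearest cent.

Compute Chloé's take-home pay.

State unemployment insurance (employee share): $2,426.60 × 0.001 = $2.43
PFL insurance: $2,426.60 × 0.005 = $12.13
Legal plan premium: $177.32
Roth contribution: $34.58
Total deductions = $2.43 + $12.13 + $177.32 + $34.58 = $226.46
Net pay = $2,426.60 − $226.46 = $2,200.14

$2,200.14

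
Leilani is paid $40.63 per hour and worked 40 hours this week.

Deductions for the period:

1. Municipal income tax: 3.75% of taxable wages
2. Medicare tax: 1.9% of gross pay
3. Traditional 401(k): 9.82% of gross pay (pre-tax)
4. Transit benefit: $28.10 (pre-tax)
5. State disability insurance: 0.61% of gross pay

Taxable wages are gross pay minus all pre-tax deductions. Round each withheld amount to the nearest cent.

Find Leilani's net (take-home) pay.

Gross pay: 40 × $40.63 = $1,625.20
Transit benefit: $28.10
Traditional 401(k): $1,625.20 × 0.0982 = $159.59
Pre-tax total = $28.10 + $159.59 = $187.69
Taxable wages = $1,625.20 − $187.69 = $1,437.51
Municipal income tax: $1,437.51 × 0.0375 = $53.91
Medicare tax: $1,625.20 × 0.019 = $30.88
State disability insurance: $1,625.20 × 0.0061 = $9.91
Total deductions = $28.10 + $159.59 + $53.91 + $30.88 + $9.91 = $282.39
Net pay = $1,625.20 − $282.39 = $1,342.81

$1,342.81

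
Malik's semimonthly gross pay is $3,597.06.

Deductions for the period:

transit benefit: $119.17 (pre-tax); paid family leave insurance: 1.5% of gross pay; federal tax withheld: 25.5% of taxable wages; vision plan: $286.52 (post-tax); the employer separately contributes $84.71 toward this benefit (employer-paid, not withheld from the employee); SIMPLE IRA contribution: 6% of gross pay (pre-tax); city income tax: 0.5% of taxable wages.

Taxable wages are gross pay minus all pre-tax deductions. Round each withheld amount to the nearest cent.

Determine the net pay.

$2,073.45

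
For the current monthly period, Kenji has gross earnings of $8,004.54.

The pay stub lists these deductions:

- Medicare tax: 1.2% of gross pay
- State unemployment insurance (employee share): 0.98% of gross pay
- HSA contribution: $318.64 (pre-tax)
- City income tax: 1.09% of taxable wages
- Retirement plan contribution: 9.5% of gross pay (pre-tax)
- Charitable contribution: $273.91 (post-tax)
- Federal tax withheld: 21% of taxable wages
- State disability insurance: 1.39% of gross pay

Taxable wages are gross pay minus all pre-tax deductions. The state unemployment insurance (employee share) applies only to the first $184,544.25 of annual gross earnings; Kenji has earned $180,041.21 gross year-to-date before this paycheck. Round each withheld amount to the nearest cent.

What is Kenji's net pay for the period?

$4,870.28

HSA contribution: $318.64
Retirement plan contribution: $8,004.54 × 0.095 = $760.43
Pre-tax total = $318.64 + $760.43 = $1,079.07
Taxable wages = $8,004.54 − $1,079.07 = $6,925.47
City income tax: $6,925.47 × 0.0109 = $75.49
Federal tax withheld: $6,925.47 × 0.21 = $1,454.35
Medicare tax: $8,004.54 × 0.012 = $96.05
State unemployment insurance (employee share): only $184,544.25 − $180,041.21 = $4,503.04 of this check is subject → $4,503.04 × 0.0098 = $44.13
State disability insurance: $8,004.54 × 0.0139 = $111.26
Charitable contribution: $273.91
Total deductions = $318.64 + $760.43 + $75.49 + $1,454.35 + $96.05 + $44.13 + $111.26 + $273.91 = $3,134.26
Net pay = $8,004.54 − $3,134.26 = $4,870.28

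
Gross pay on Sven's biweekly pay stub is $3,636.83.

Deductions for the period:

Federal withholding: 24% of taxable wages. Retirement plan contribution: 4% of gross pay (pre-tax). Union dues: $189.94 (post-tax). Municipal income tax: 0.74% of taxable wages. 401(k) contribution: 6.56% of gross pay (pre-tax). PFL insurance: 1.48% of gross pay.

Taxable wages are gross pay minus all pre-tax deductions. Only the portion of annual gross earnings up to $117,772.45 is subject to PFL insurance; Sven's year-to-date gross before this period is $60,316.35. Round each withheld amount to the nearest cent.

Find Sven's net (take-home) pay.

Retirement plan contribution: $3,636.83 × 0.04 = $145.47
401(k) contribution: $3,636.83 × 0.0656 = $238.58
Pre-tax total = $145.47 + $238.58 = $384.05
Taxable wages = $3,636.83 − $384.05 = $3,252.78
Federal withholding: $3,252.78 × 0.24 = $780.67
Municipal income tax: $3,252.78 × 0.0074 = $24.07
PFL insurance: cap not yet reached, full $3,636.83 is subject → $3,636.83 × 0.0148 = $53.83
Union dues: $189.94
Total deductions = $145.47 + $238.58 + $780.67 + $24.07 + $53.83 + $189.94 = $1,432.56
Net pay = $3,636.83 − $1,432.56 = $2,204.27

$2,204.27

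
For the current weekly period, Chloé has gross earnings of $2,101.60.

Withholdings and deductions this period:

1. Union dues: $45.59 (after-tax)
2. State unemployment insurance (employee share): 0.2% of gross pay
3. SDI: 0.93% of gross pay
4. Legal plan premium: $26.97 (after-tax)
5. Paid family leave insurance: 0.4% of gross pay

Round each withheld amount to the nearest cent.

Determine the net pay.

$1,996.89

Paid family leave insurance: $2,101.60 × 0.004 = $8.41
State unemployment insurance (employee share): $2,101.60 × 0.002 = $4.20
SDI: $2,101.60 × 0.0093 = $19.54
Union dues: $45.59
Legal plan premium: $26.97
Total deductions = $8.41 + $4.20 + $19.54 + $45.59 + $26.97 = $104.71
Net pay = $2,101.60 − $104.71 = $1,996.89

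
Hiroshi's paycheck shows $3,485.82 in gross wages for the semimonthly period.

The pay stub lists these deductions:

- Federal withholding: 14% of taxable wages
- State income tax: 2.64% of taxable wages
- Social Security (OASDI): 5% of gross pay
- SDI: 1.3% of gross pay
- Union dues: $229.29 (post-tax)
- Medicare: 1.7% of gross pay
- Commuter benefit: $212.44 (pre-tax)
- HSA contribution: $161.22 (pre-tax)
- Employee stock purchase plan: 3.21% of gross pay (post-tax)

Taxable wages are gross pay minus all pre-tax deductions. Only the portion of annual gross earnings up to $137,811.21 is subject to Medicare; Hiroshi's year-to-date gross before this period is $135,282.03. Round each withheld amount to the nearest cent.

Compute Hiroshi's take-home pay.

HSA contribution: $161.22
Commuter benefit: $212.44
Pre-tax total = $161.22 + $212.44 = $373.66
Taxable wages = $3,485.82 − $373.66 = $3,112.16
Federal withholding: $3,112.16 × 0.14 = $435.70
State income tax: $3,112.16 × 0.0264 = $82.16
SDI: $3,485.82 × 0.013 = $45.32
Social Security (OASDI): $3,485.82 × 0.05 = $174.29
Medicare: only $137,811.21 − $135,282.03 = $2,529.18 of this check is subject → $2,529.18 × 0.017 = $43.00
Union dues: $229.29
Employee stock purchase plan: $3,485.82 × 0.0321 = $111.89
Total deductions = $161.22 + $212.44 + $435.70 + $82.16 + $45.32 + $174.29 + $43.00 + $229.29 + $111.89 = $1,495.31
Net pay = $3,485.82 − $1,495.31 = $1,990.51

$1,990.51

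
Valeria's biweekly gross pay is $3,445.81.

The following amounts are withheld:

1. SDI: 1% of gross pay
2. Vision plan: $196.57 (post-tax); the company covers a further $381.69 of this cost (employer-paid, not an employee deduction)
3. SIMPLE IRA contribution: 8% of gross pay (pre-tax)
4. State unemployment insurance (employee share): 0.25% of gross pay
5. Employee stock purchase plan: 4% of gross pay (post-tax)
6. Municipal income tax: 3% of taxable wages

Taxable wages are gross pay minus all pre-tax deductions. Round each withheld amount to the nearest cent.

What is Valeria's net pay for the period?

$2,697.58

SIMPLE IRA contribution: $3,445.81 × 0.08 = $275.66
Taxable wages = $3,445.81 − $275.66 = $3,170.15
Municipal income tax: $3,170.15 × 0.03 = $95.10
State unemployment insurance (employee share): $3,445.81 × 0.0025 = $8.61
SDI: $3,445.81 × 0.01 = $34.46
Employee stock purchase plan: $3,445.81 × 0.04 = $137.83
Vision plan: $196.57
(Employer's $381.69 toward vision plan is not withheld from the employee.)
Total deductions = $275.66 + $95.10 + $8.61 + $34.46 + $137.83 + $196.57 = $748.23
Net pay = $3,445.81 − $748.23 = $2,697.58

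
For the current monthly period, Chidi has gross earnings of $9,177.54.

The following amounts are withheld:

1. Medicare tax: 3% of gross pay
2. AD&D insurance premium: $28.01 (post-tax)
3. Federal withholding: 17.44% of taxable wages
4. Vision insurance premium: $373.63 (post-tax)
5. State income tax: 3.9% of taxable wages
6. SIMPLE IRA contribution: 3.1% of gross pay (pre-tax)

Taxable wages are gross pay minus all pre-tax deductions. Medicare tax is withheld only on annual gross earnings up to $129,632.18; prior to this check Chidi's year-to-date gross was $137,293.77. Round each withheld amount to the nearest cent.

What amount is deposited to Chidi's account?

$6,593.62

SIMPLE IRA contribution: $9,177.54 × 0.031 = $284.50
Taxable wages = $9,177.54 − $284.50 = $8,893.04
State income tax: $8,893.04 × 0.039 = $346.83
Federal withholding: $8,893.04 × 0.1744 = $1,550.95
Medicare tax: annual cap $129,632.18 already reached (YTD $137,293.77), so $0.00
AD&D insurance premium: $28.01
Vision insurance premium: $373.63
Total deductions = $284.50 + $346.83 + $1,550.95 + $0.00 + $28.01 + $373.63 = $2,583.92
Net pay = $9,177.54 − $2,583.92 = $6,593.62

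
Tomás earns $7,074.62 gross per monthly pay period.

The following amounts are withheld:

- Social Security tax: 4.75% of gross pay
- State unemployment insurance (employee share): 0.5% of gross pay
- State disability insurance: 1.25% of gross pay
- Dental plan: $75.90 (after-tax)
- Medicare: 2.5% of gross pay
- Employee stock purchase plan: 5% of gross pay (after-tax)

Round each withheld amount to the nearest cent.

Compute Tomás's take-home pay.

Medicare: $7,074.62 × 0.025 = $176.87
State unemployment insurance (employee share): $7,074.62 × 0.005 = $35.37
Social Security tax: $7,074.62 × 0.0475 = $336.04
State disability insurance: $7,074.62 × 0.0125 = $88.43
Dental plan: $75.90
Employee stock purchase plan: $7,074.62 × 0.05 = $353.73
Total deductions = $176.87 + $35.37 + $336.04 + $88.43 + $75.90 + $353.73 = $1,066.34
Net pay = $7,074.62 − $1,066.34 = $6,008.28

$6,008.28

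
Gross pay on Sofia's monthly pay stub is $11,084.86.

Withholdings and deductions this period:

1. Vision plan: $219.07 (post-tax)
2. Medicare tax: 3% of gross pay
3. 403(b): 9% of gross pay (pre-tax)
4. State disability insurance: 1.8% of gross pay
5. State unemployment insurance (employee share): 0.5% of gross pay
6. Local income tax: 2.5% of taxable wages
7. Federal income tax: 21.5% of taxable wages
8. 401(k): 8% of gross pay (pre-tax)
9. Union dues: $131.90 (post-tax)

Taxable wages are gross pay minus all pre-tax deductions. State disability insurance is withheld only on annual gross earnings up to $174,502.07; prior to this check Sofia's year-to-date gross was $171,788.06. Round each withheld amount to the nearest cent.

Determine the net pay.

401(k): $11,084.86 × 0.08 = $886.79
403(b): $11,084.86 × 0.09 = $997.64
Pre-tax total = $886.79 + $997.64 = $1,884.43
Taxable wages = $11,084.86 − $1,884.43 = $9,200.43
Federal income tax: $9,200.43 × 0.215 = $1,978.09
Local income tax: $9,200.43 × 0.025 = $230.01
State disability insurance: only $174,502.07 − $171,788.06 = $2,714.01 of this check is subject → $2,714.01 × 0.018 = $48.85
Medicare tax: $11,084.86 × 0.03 = $332.55
State unemployment insurance (employee share): $11,084.86 × 0.005 = $55.42
Vision plan: $219.07
Union dues: $131.90
Total deductions = $886.79 + $997.64 + $1,978.09 + $230.01 + $48.85 + $332.55 + $55.42 + $219.07 + $131.90 = $4,880.32
Net pay = $11,084.86 − $4,880.32 = $6,204.54

$6,204.54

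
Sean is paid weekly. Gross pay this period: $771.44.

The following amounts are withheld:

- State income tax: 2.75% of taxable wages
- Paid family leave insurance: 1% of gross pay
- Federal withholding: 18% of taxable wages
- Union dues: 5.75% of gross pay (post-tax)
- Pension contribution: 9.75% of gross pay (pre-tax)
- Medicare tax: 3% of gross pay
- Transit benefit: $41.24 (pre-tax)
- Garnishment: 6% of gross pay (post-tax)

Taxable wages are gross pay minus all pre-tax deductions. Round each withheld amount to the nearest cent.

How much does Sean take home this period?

Transit benefit: $41.24
Pension contribution: $771.44 × 0.0975 = $75.22
Pre-tax total = $41.24 + $75.22 = $116.46
Taxable wages = $771.44 − $116.46 = $654.98
State income tax: $654.98 × 0.0275 = $18.01
Federal withholding: $654.98 × 0.18 = $117.90
Paid family leave insurance: $771.44 × 0.01 = $7.71
Medicare tax: $771.44 × 0.03 = $23.14
Union dues: $771.44 × 0.0575 = $44.36
Garnishment: $771.44 × 0.06 = $46.29
Total deductions = $41.24 + $75.22 + $18.01 + $117.90 + $7.71 + $23.14 + $44.36 + $46.29 = $373.87
Net pay = $771.44 − $373.87 = $397.57

$397.57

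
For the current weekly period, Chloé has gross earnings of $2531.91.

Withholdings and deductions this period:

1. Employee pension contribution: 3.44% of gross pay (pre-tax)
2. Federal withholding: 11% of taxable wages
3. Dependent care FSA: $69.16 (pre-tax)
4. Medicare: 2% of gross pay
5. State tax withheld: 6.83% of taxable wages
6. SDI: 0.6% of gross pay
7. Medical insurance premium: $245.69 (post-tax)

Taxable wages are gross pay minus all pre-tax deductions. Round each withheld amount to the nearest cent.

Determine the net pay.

Employee pension contribution: $2531.91 × 0.0344 = $87.10
Dependent care FSA: $69.16
Pre-tax total = $87.10 + $69.16 = $156.26
Taxable wages = $2531.91 − $156.26 = $2375.65
Federal withholding: $2375.65 × 0.11 = $261.32
State tax withheld: $2375.65 × 0.0683 = $162.26
Medicare: $2531.91 × 0.02 = $50.64
SDI: $2531.91 × 0.006 = $15.19
Medical insurance premium: $245.69
Total deductions = $87.10 + $69.16 + $261.32 + $162.26 + $50.64 + $15.19 + $245.69 = $891.36
Net pay = $2531.91 − $891.36 = $1640.55

$1640.55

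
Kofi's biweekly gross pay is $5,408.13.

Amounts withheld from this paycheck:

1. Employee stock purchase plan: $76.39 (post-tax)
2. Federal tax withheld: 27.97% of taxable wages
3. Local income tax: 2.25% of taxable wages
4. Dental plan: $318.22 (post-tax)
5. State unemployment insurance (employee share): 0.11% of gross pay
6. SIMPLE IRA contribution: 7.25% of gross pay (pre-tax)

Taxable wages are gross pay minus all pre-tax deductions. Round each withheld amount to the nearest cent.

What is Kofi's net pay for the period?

$3,099.63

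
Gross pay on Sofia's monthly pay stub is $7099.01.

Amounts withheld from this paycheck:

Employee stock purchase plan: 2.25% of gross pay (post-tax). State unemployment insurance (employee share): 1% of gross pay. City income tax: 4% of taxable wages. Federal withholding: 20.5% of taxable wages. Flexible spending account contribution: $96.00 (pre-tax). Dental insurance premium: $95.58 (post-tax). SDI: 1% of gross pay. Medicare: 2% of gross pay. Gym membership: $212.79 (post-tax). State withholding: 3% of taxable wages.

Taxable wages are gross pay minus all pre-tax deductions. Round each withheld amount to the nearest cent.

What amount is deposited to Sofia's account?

$4325.12

Flexible spending account contribution: $96.00
Taxable wages = $7099.01 − $96.00 = $7003.01
Federal withholding: $7003.01 × 0.205 = $1435.62
City income tax: $7003.01 × 0.04 = $280.12
State withholding: $7003.01 × 0.03 = $210.09
SDI: $7099.01 × 0.01 = $70.99
State unemployment insurance (employee share): $7099.01 × 0.01 = $70.99
Medicare: $7099.01 × 0.02 = $141.98
Employee stock purchase plan: $7099.01 × 0.0225 = $159.73
Dental insurance premium: $95.58
Gym membership: $212.79
Total deductions = $96.00 + $1435.62 + $280.12 + $210.09 + $70.99 + $70.99 + $141.98 + $159.73 + $95.58 + $212.79 = $2773.89
Net pay = $7099.01 − $2773.89 = $4325.12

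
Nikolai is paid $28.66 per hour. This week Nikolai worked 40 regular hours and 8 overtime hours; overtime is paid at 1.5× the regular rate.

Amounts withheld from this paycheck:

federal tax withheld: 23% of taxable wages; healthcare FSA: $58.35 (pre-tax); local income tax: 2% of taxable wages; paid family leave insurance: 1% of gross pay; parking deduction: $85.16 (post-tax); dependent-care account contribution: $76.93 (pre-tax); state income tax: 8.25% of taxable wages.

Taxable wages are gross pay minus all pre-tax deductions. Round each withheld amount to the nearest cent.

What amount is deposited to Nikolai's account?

$804.43

Regular pay: 40 × $28.66 = $1,146.40
Overtime pay: 8 × $28.66 × 1.5 = $343.92
Gross pay = $1,146.40 + $343.92 = $1,490.32
Healthcare FSA: $58.35
Dependent-care account contribution: $76.93
Pre-tax total = $58.35 + $76.93 = $135.28
Taxable wages = $1,490.32 − $135.28 = $1,355.04
Federal tax withheld: $1,355.04 × 0.23 = $311.66
State income tax: $1,355.04 × 0.0825 = $111.79
Local income tax: $1,355.04 × 0.02 = $27.10
Paid family leave insurance: $1,490.32 × 0.01 = $14.90
Parking deduction: $85.16
Total deductions = $58.35 + $76.93 + $311.66 + $111.79 + $27.10 + $14.90 + $85.16 = $685.89
Net pay = $1,490.32 − $685.89 = $804.43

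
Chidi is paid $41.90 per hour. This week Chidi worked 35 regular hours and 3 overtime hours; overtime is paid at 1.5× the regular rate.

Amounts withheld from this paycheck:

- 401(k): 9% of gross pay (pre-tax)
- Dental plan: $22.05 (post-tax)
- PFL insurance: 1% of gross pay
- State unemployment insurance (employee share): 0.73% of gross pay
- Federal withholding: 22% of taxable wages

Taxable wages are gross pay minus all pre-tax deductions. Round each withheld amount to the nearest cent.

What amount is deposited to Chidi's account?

Regular pay: 35 × $41.90 = $1,466.50
Overtime pay: 3 × $41.90 × 1.5 = $188.55
Gross pay = $1,466.50 + $188.55 = $1,655.05
401(k): $1,655.05 × 0.09 = $148.95
Taxable wages = $1,655.05 − $148.95 = $1,506.10
Federal withholding: $1,506.10 × 0.22 = $331.34
PFL insurance: $1,655.05 × 0.01 = $16.55
State unemployment insurance (employee share): $1,655.05 × 0.0073 = $12.08
Dental plan: $22.05
Total deductions = $148.95 + $331.34 + $16.55 + $12.08 + $22.05 = $530.97
Net pay = $1,655.05 − $530.97 = $1,124.08

$1,124.08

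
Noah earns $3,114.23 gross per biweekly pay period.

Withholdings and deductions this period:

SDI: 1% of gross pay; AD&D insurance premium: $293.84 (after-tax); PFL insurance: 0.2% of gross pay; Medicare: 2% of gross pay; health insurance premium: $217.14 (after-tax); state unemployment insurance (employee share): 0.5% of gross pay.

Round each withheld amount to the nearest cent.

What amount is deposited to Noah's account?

$2,488.03

SDI: $3,114.23 × 0.01 = $31.14
PFL insurance: $3,114.23 × 0.002 = $6.23
Medicare: $3,114.23 × 0.02 = $62.28
State unemployment insurance (employee share): $3,114.23 × 0.005 = $15.57
Health insurance premium: $217.14
AD&D insurance premium: $293.84
Total deductions = $31.14 + $6.23 + $62.28 + $15.57 + $217.14 + $293.84 = $626.20
Net pay = $3,114.23 − $626.20 = $2,488.03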